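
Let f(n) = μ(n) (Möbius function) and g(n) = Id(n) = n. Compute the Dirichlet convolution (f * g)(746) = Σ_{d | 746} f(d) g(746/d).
(μ * Id)(746) = 372

Divisors of 746: [1, 2, 373, 746]. For each d | 746:
  d = 1: μ(1) · Id(746/1) = 1 · 746 = 746
  d = 2: μ(2) · Id(746/2) = -1 · 373 = -373
  d = 373: μ(373) · Id(746/373) = -1 · 2 = -2
  d = 746: μ(746) · Id(746/746) = 1 · 1 = 1
Summing: (μ * Id)(746) = 746 + -373 + -2 + 1 = 372.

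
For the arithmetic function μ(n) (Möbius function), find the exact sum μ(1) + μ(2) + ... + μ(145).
Σ_{n ≤ 145} μ(n) = 0

Compute μ(n) for each 1 ≤ n ≤ 145: μ(1) = 1, μ(2) = -1, μ(3) = -1, μ(4) = 0, μ(5) = -1, μ(6) = 1, μ(7) = -1, μ(8) = 0, μ(9) = 0, μ(10) = 1, μ(11) = -1, μ(12) = 0, μ(13) = -1, μ(14) = 1, μ(15) = 1, μ(16) = 0, μ(17) = -1, μ(18) = 0, μ(19) = -1, μ(20) = 0, μ(21) = 1, μ(22) = 1, μ(23) = -1, μ(24) = 0, μ(25) = 0, μ(26) = 1, μ(27) = 0, μ(28) = 0, μ(29) = -1, μ(30) = -1, μ(31) = -1, μ(32) = 0, μ(33) = 1, μ(34) = 1, μ(35) = 1, μ(36) = 0, μ(37) = -1, μ(38) = 1, μ(39) = 1, μ(40) = 0, μ(41) = -1, μ(42) = -1, μ(43) = -1, μ(44) = 0, μ(45) = 0, μ(46) = 1, μ(47) = -1, μ(48) = 0, μ(49) = 0, μ(50) = 0, μ(51) = 1, μ(52) = 0, μ(53) = -1, μ(54) = 0, μ(55) = 1, μ(56) = 0, μ(57) = 1, μ(58) = 1, μ(59) = -1, μ(60) = 0, μ(61) = -1, μ(62) = 1, μ(63) = 0, μ(64) = 0, μ(65) = 1, μ(66) = -1, μ(67) = -1, μ(68) = 0, μ(69) = 1, μ(70) = -1, μ(71) = -1, μ(72) = 0, μ(73) = -1, μ(74) = 1, μ(75) = 0, μ(76) = 0, μ(77) = 1, μ(78) = -1, μ(79) = -1, μ(80) = 0, μ(81) = 0, μ(82) = 1, μ(83) = -1, μ(84) = 0, μ(85) = 1, μ(86) = 1, μ(87) = 1, μ(88) = 0, μ(89) = -1, μ(90) = 0, μ(91) = 1, μ(92) = 0, μ(93) = 1, μ(94) = 1, μ(95) = 1, μ(96) = 0, μ(97) = -1, μ(98) = 0, μ(99) = 0, μ(100) = 0, μ(101) = -1, μ(102) = -1, μ(103) = -1, μ(104) = 0, μ(105) = -1, μ(106) = 1, μ(107) = -1, μ(108) = 0, μ(109) = -1, μ(110) = -1, μ(111) = 1, μ(112) = 0, μ(113) = -1, μ(114) = -1, μ(115) = 1, μ(116) = 0, μ(117) = 0, μ(118) = 1, μ(119) = 1, μ(120) = 0, μ(121) = 0, μ(122) = 1, μ(123) = 1, μ(124) = 0, μ(125) = 0, μ(126) = 0, μ(127) = -1, μ(128) = 0, μ(129) = 1, μ(130) = -1, μ(131) = -1, μ(132) = 0, μ(133) = 1, μ(134) = 1, μ(135) = 0, μ(136) = 0, μ(137) = -1, μ(138) = -1, μ(139) = -1, μ(140) = 0, μ(141) = 1, μ(142) = 1, μ(143) = 1, μ(144) = 0, μ(145) = 1. Summing all 145 values: 0. (Mertens function M(x) = Σ_{n ≤ x} μ(n); on average M(x) should be small (PNT ⟺ M(x) = o(x)).)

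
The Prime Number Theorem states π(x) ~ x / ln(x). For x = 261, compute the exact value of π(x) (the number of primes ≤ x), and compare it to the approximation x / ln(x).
π(261) = 55;  x/ln(x) ≈ 46.90;  relative error ≈ 14.72%.

Directly count primes up to 261: π(261) = 55. The PNT approximation gives 261/ln(261) ≈ 261/5.56452 ≈ 46.90. Relative error (π(x) − x/ln(x)) / π(x) ≈ 14.72%; the approximation is known to undercount slightly (Li(x) is a better estimate).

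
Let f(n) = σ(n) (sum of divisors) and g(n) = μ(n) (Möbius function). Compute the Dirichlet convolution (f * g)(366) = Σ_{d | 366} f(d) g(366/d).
(σ * μ)(366) = 366

Divisors of 366: [1, 2, 3, 6, 61, 122, 183, 366]. For each d | 366:
  d = 1: σ(1) · μ(366/1) = 1 · -1 = -1
  d = 2: σ(2) · μ(366/2) = 3 · 1 = 3
  d = 3: σ(3) · μ(366/3) = 4 · 1 = 4
  d = 6: σ(6) · μ(366/6) = 12 · -1 = -12
  d = 61: σ(61) · μ(366/61) = 62 · 1 = 62
  d = 122: σ(122) · μ(366/122) = 186 · -1 = -186
  d = 183: σ(183) · μ(366/183) = 248 · -1 = -248
  d = 366: σ(366) · μ(366/366) = 744 · 1 = 744
Summing: (σ * μ)(366) = -1 + 3 + 4 + -12 + 62 + -186 + -248 + 744 = 366.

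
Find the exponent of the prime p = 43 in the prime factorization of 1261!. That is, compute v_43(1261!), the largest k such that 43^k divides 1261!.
v_43(1261!) = 29

Legendre's formula: v_p(n!) = Σ_{k ≥ 1} ⌊n / p^k⌋. For p = 43, n = 1261, the terms are:
  ⌊1261/43^1⌋ = ⌊1261/43⌋ = 29
(the next term ⌊1261/43^2⌋ = 0, terminating the sum). Summing: v_43(1261!) = 29 = 29.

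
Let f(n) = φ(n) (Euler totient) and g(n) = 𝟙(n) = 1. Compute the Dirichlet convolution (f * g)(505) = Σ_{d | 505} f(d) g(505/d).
(φ * 𝟙)(505) = 505

Divisors of 505: [1, 5, 101, 505]. For each d | 505:
  d = 1: φ(1) · 𝟙(505/1) = 1 · 1 = 1
  d = 5: φ(5) · 𝟙(505/5) = 4 · 1 = 4
  d = 101: φ(101) · 𝟙(505/101) = 100 · 1 = 100
  d = 505: φ(505) · 𝟙(505/505) = 400 · 1 = 400
Summing: (φ * 𝟙)(505) = 1 + 4 + 100 + 400 = 505.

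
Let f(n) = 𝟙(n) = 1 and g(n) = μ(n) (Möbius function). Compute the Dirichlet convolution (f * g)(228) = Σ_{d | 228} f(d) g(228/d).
(𝟙 * μ)(228) = 0

Divisors of 228: [1, 2, 3, 4, 6, 12, 19, 38, 57, 76, 114, 228]. For each d | 228:
  d = 1: 𝟙(1) · μ(228/1) = 1 · 0 = 0
  d = 2: 𝟙(2) · μ(228/2) = 1 · -1 = -1
  d = 3: 𝟙(3) · μ(228/3) = 1 · 0 = 0
  d = 4: 𝟙(4) · μ(228/4) = 1 · 1 = 1
  d = 6: 𝟙(6) · μ(228/6) = 1 · 1 = 1
  d = 12: 𝟙(12) · μ(228/12) = 1 · -1 = -1
  d = 19: 𝟙(19) · μ(228/19) = 1 · 0 = 0
  d = 38: 𝟙(38) · μ(228/38) = 1 · 1 = 1
  d = 57: 𝟙(57) · μ(228/57) = 1 · 0 = 0
  d = 76: 𝟙(76) · μ(228/76) = 1 · -1 = -1
  d = 114: 𝟙(114) · μ(228/114) = 1 · -1 = -1
  d = 228: 𝟙(228) · μ(228/228) = 1 · 1 = 1
Summing: (𝟙 * μ)(228) = 0 + -1 + 0 + 1 + 1 + -1 + 0 + 1 + 0 + -1 + -1 + 1 = 0.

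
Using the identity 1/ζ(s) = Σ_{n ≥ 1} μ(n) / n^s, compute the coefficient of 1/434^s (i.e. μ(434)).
μ(434) = -1

Factor n = 434 = 2 · 7 · 31. μ(n) = 0 if any exponent ≥ 2 (not squarefree); otherwise μ(n) = (−1)^{ω(n)} where ω(n) is the number of distinct prime factors. Applying: μ(434) = -1.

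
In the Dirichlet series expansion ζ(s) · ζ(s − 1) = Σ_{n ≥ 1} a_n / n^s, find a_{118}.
σ(118) = 180

In the product (Σ m^0/m^s)(Σ k / k^s) = Σ (Σ_{d | n} d) / n^s, the coefficient of 1/n^s is σ(n) = Σ_{d | n} d. For n = 118, divisors are [1, 2, 59, 118]; summing: σ(118) = 180.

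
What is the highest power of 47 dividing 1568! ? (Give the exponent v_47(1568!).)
v_47(1568!) = 33

Legendre's formula: v_p(n!) = Σ_{k ≥ 1} ⌊n / p^k⌋. For p = 47, n = 1568, the terms are:
  ⌊1568/47^1⌋ = ⌊1568/47⌋ = 33
(the next term ⌊1568/47^2⌋ = 0, terminating the sum). Summing: v_47(1568!) = 33 = 33.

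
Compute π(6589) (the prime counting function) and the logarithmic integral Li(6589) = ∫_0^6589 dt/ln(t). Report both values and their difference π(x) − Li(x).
π(6589) = 852;  Li(6589) ≈ 867.75;  π(x) − Li(x) ≈ -15.75.

Direct count of primes ≤ 6589 gives π(6589) = 852. Numerical evaluation of the logarithmic integral gives Li(6589) ≈ 867.75. The difference π(x) − Li(x) ≈ -15.75 is typically negative for small/moderate x (Li(x) overestimates), though Littlewood's theorem shows this sign changes infinitely often.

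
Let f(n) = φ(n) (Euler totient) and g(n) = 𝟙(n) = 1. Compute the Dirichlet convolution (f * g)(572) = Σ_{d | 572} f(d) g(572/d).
(φ * 𝟙)(572) = 572

Divisors of 572: [1, 2, 4, 11, 13, 22, 26, 44, 52, 143, 286, 572]. For each d | 572:
  d = 1: φ(1) · 𝟙(572/1) = 1 · 1 = 1
  d = 2: φ(2) · 𝟙(572/2) = 1 · 1 = 1
  d = 4: φ(4) · 𝟙(572/4) = 2 · 1 = 2
  d = 11: φ(11) · 𝟙(572/11) = 10 · 1 = 10
  d = 13: φ(13) · 𝟙(572/13) = 12 · 1 = 12
  d = 22: φ(22) · 𝟙(572/22) = 10 · 1 = 10
  d = 26: φ(26) · 𝟙(572/26) = 12 · 1 = 12
  d = 44: φ(44) · 𝟙(572/44) = 20 · 1 = 20
  d = 52: φ(52) · 𝟙(572/52) = 24 · 1 = 24
  d = 143: φ(143) · 𝟙(572/143) = 120 · 1 = 120
  d = 286: φ(286) · 𝟙(572/286) = 120 · 1 = 120
  d = 572: φ(572) · 𝟙(572/572) = 240 · 1 = 240
Summing: (φ * 𝟙)(572) = 1 + 1 + 2 + 10 + 12 + 10 + 12 + 20 + 24 + 120 + 120 + 240 = 572.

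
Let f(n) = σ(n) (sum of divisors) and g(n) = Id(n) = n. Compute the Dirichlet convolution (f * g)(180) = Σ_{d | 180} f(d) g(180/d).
(σ * Id)(180) = 6358

Divisors of 180: [1, 2, 3, 4, 5, 6, 9, 10, 12, 15, 18, 20, 30, 36, 45, 60, 90, 180]. For each d | 180:
  d = 1: σ(1) · Id(180/1) = 1 · 180 = 180
  d = 2: σ(2) · Id(180/2) = 3 · 90 = 270
  d = 3: σ(3) · Id(180/3) = 4 · 60 = 240
  d = 4: σ(4) · Id(180/4) = 7 · 45 = 315
  d = 5: σ(5) · Id(180/5) = 6 · 36 = 216
  d = 6: σ(6) · Id(180/6) = 12 · 30 = 360
  d = 9: σ(9) · Id(180/9) = 13 · 20 = 260
  d = 10: σ(10) · Id(180/10) = 18 · 18 = 324
  d = 12: σ(12) · Id(180/12) = 28 · 15 = 420
  d = 15: σ(15) · Id(180/15) = 24 · 12 = 288
  d = 18: σ(18) · Id(180/18) = 39 · 10 = 390
  d = 20: σ(20) · Id(180/20) = 42 · 9 = 378
  d = 30: σ(30) · Id(180/30) = 72 · 6 = 432
  d = 36: σ(36) · Id(180/36) = 91 · 5 = 455
  d = 45: σ(45) · Id(180/45) = 78 · 4 = 312
  d = 60: σ(60) · Id(180/60) = 168 · 3 = 504
  d = 90: σ(90) · Id(180/90) = 234 · 2 = 468
  d = 180: σ(180) · Id(180/180) = 546 · 1 = 546
Summing: (σ * Id)(180) = 180 + 270 + 240 + 315 + 216 + 360 + 260 + 324 + 420 + 288 + 390 + 378 + 432 + 455 + 312 + 504 + 468 + 546 = 6358.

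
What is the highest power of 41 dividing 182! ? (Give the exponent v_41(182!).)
v_41(182!) = 4

Legendre's formula: v_p(n!) = Σ_{k ≥ 1} ⌊n / p^k⌋. For p = 41, n = 182, the terms are:
  ⌊182/41^1⌋ = ⌊182/41⌋ = 4
(the next term ⌊182/41^2⌋ = 0, terminating the sum). Summing: v_41(182!) = 4 = 4.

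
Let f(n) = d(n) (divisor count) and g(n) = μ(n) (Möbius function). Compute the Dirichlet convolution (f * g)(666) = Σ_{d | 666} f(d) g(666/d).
(d * μ)(666) = 1

Divisors of 666: [1, 2, 3, 6, 9, 18, 37, 74, 111, 222, 333, 666]. For each d | 666:
  d = 1: d(1) · μ(666/1) = 1 · 0 = 0
  d = 2: d(2) · μ(666/2) = 2 · 0 = 0
  d = 3: d(3) · μ(666/3) = 2 · -1 = -2
  d = 6: d(6) · μ(666/6) = 4 · 1 = 4
  d = 9: d(9) · μ(666/9) = 3 · 1 = 3
  d = 18: d(18) · μ(666/18) = 6 · -1 = -6
  d = 37: d(37) · μ(666/37) = 2 · 0 = 0
  d = 74: d(74) · μ(666/74) = 4 · 0 = 0
  d = 111: d(111) · μ(666/111) = 4 · 1 = 4
  d = 222: d(222) · μ(666/222) = 8 · -1 = -8
  d = 333: d(333) · μ(666/333) = 6 · -1 = -6
  d = 666: d(666) · μ(666/666) = 12 · 1 = 12
Summing: (d * μ)(666) = 0 + 0 + -2 + 4 + 3 + -6 + 0 + 0 + 4 + -8 + -6 + 12 = 1.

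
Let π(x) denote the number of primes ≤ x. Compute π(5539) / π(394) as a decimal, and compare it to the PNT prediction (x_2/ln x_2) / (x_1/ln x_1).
π(5539)/π(394) = 732/77 ≈ 9.5065;  PNT prediction ≈ 9.7473.

π(394) = 77 and π(5539) = 732, so π(5539)/π(394) ≈ 9.5065. The PNT-predicted ratio is (5539/ln(5539)) / (394/ln(394)) ≈ 9.7473. The two agree to within a few percent, as expected.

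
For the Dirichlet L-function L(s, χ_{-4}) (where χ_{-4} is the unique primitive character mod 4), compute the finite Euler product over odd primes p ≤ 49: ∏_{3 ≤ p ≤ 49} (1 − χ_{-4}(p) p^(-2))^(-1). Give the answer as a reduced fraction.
∏ = 114726379539814929565547/125247697987829760000000

The odd primes p ≤ 49 are [3, 5, 7, 11, 13, 17, 19, 23, 29, 31, 37, 41, 43, 47]. For each, χ(p) = 1 if p ≡ 1 mod 4, χ(p) = −1 if p ≡ 3 mod 4. Taking (1 − χ(p)/p^2)^(-1) = p^2/(p^2 − χ(p)): (1 − (-1)/3^2)^(-1) · (1 − (1)/5^2)^(-1) · (1 − (-1)/7^2)^(-1) · (1 − (-1)/11^2)^(-1) · (1 − (1)/13^2)^(-1) · (1 − (1)/17^2)^(-1) · (1 − (-1)/19^2)^(-1) · (1 − (-1)/23^2)^(-1) · (1 − (1)/29^2)^(-1) · (1 − (-1)/31^2)^(-1) · (1 − (1)/37^2)^(-1) · (1 − (1)/41^2)^(-1) · (1 − (-1)/43^2)^(-1) · (1 − (-1)/47^2)^(-1) = 114726379539814929565547/125247697987829760000000.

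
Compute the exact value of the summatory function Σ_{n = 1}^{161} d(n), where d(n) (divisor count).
Σ_{n ≤ 161} d(n) = 846

Compute d(n) for each 1 ≤ n ≤ 161: d(1) = 1, d(2) = 2, d(3) = 2, d(4) = 3, d(5) = 2, d(6) = 4, d(7) = 2, d(8) = 4, d(9) = 3, d(10) = 4, d(11) = 2, d(12) = 6, d(13) = 2, d(14) = 4, d(15) = 4, d(16) = 5, d(17) = 2, d(18) = 6, d(19) = 2, d(20) = 6, d(21) = 4, d(22) = 4, d(23) = 2, d(24) = 8, d(25) = 3, d(26) = 4, d(27) = 4, d(28) = 6, d(29) = 2, d(30) = 8, d(31) = 2, d(32) = 6, d(33) = 4, d(34) = 4, d(35) = 4, d(36) = 9, d(37) = 2, d(38) = 4, d(39) = 4, d(40) = 8, d(41) = 2, d(42) = 8, d(43) = 2, d(44) = 6, d(45) = 6, d(46) = 4, d(47) = 2, d(48) = 10, d(49) = 3, d(50) = 6, d(51) = 4, d(52) = 6, d(53) = 2, d(54) = 8, d(55) = 4, d(56) = 8, d(57) = 4, d(58) = 4, d(59) = 2, d(60) = 12, d(61) = 2, d(62) = 4, d(63) = 6, d(64) = 7, d(65) = 4, d(66) = 8, d(67) = 2, d(68) = 6, d(69) = 4, d(70) = 8, d(71) = 2, d(72) = 12, d(73) = 2, d(74) = 4, d(75) = 6, d(76) = 6, d(77) = 4, d(78) = 8, d(79) = 2, d(80) = 10, d(81) = 5, d(82) = 4, d(83) = 2, d(84) = 12, d(85) = 4, d(86) = 4, d(87) = 4, d(88) = 8, d(89) = 2, d(90) = 12, d(91) = 4, d(92) = 6, d(93) = 4, d(94) = 4, d(95) = 4, d(96) = 12, d(97) = 2, d(98) = 6, d(99) = 6, d(100) = 9, d(101) = 2, d(102) = 8, d(103) = 2, d(104) = 8, d(105) = 8, d(106) = 4, d(107) = 2, d(108) = 12, d(109) = 2, d(110) = 8, d(111) = 4, d(112) = 10, d(113) = 2, d(114) = 8, d(115) = 4, d(116) = 6, d(117) = 6, d(118) = 4, d(119) = 4, d(120) = 16, d(121) = 3, d(122) = 4, d(123) = 4, d(124) = 6, d(125) = 4, d(126) = 12, d(127) = 2, d(128) = 8, d(129) = 4, d(130) = 8, d(131) = 2, d(132) = 12, d(133) = 4, d(134) = 4, d(135) = 8, d(136) = 8, d(137) = 2, d(138) = 8, d(139) = 2, d(140) = 12, d(141) = 4, d(142) = 4, d(143) = 4, d(144) = 15, d(145) = 4, d(146) = 4, d(147) = 6, d(148) = 6, d(149) = 2, d(150) = 12, d(151) = 2, d(152) = 8, d(153) = 6, d(154) = 8, d(155) = 4, d(156) = 12, d(157) = 2, d(158) = 4, d(159) = 4, d(160) = 12, d(161) = 4. Summing all 161 values: 846. (Dirichlet's divisor formula: Σ_{n ≤ x} d(n) = x ln(x) + (2γ − 1) x + O(√x). For x = 161, the asymptotic estimate is ≈ 842.97.)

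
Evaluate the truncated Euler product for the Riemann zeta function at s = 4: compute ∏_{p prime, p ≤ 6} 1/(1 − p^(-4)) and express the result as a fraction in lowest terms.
∏ = 225/208

The primes p ≤ 6 are [2, 3, 5]. For each prime, (1 − 1/p^4)^(-1) = p^4 / (p^4 − 1). The product is (1 − 1/2^4)^(-1), (1 − 1/3^4)^(-1), (1 − 1/5^4)^(-1) = ∏ p^4 / (p^4 − 1) = 225/208.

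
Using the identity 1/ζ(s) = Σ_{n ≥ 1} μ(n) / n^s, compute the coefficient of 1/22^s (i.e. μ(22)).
μ(22) = 1

Factor n = 22 = 2 · 11. μ(n) = 0 if any exponent ≥ 2 (not squarefree); otherwise μ(n) = (−1)^{ω(n)} where ω(n) is the number of distinct prime factors. Applying: μ(22) = 1.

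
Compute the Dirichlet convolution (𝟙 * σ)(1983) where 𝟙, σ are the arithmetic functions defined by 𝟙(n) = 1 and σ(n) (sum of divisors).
(𝟙 * σ)(1983) = 3315

Divisors of 1983: [1, 3, 661, 1983]. For each d | 1983:
  d = 1: 𝟙(1) · σ(1983/1) = 1 · 2648 = 2648
  d = 3: 𝟙(3) · σ(1983/3) = 1 · 662 = 662
  d = 661: 𝟙(661) · σ(1983/661) = 1 · 4 = 4
  d = 1983: 𝟙(1983) · σ(1983/1983) = 1 · 1 = 1
Summing: (𝟙 * σ)(1983) = 2648 + 662 + 4 + 1 = 3315.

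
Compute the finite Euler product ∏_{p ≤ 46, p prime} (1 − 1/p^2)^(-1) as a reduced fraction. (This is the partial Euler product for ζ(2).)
∏ = 1688189817927745147112851/1030750286035260801024000

The primes p ≤ 46 are [2, 3, 5, 7, 11, 13, 17, 19, 23, 29, 31, 37, 41, 43]. For each prime, (1 − 1/p^2)^(-1) = p^2 / (p^2 − 1). The product is (1 − 1/2^2)^(-1), (1 − 1/3^2)^(-1), (1 − 1/5^2)^(-1), (1 − 1/7^2)^(-1), (1 − 1/11^2)^(-1), (1 − 1/13^2)^(-1), (1 − 1/17^2)^(-1), (1 − 1/19^2)^(-1), (1 − 1/23^2)^(-1), (1 − 1/29^2)^(-1), (1 − 1/31^2)^(-1), (1 − 1/37^2)^(-1), (1 − 1/41^2)^(-1), (1 − 1/43^2)^(-1) = ∏ p^2 / (p^2 − 1) = 1688189817927745147112851/1030750286035260801024000.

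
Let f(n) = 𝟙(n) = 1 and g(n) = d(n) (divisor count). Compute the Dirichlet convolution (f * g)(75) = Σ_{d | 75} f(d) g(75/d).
(𝟙 * d)(75) = 18

Divisors of 75: [1, 3, 5, 15, 25, 75]. For each d | 75:
  d = 1: 𝟙(1) · d(75/1) = 1 · 6 = 6
  d = 3: 𝟙(3) · d(75/3) = 1 · 3 = 3
  d = 5: 𝟙(5) · d(75/5) = 1 · 4 = 4
  d = 15: 𝟙(15) · d(75/15) = 1 · 2 = 2
  d = 25: 𝟙(25) · d(75/25) = 1 · 2 = 2
  d = 75: 𝟙(75) · d(75/75) = 1 · 1 = 1
Summing: (𝟙 * d)(75) = 6 + 3 + 4 + 2 + 2 + 1 = 18.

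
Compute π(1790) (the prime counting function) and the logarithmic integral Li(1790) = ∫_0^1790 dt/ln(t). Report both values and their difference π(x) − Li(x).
π(1790) = 278;  Li(1790) ≈ 286.98;  π(x) − Li(x) ≈ -8.98.

Direct count of primes ≤ 1790 gives π(1790) = 278. Numerical evaluation of the logarithmic integral gives Li(1790) ≈ 286.98. The difference π(x) − Li(x) ≈ -8.98 is typically negative for small/moderate x (Li(x) overestimates), though Littlewood's theorem shows this sign changes infinitely often.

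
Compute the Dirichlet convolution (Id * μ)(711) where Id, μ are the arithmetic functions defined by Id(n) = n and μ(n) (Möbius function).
(Id * μ)(711) = 468

Divisors of 711: [1, 3, 9, 79, 237, 711]. For each d | 711:
  d = 1: Id(1) · μ(711/1) = 1 · 0 = 0
  d = 3: Id(3) · μ(711/3) = 3 · 1 = 3
  d = 9: Id(9) · μ(711/9) = 9 · -1 = -9
  d = 79: Id(79) · μ(711/79) = 79 · 0 = 0
  d = 237: Id(237) · μ(711/237) = 237 · -1 = -237
  d = 711: Id(711) · μ(711/711) = 711 · 1 = 711
Summing: (Id * μ)(711) = 0 + 3 + -9 + 0 + -237 + 711 = 468.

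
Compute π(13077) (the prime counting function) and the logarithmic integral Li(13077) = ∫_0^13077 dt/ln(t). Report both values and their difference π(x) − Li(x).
π(13077) = 1556;  Li(13077) ≈ 1575.23;  π(x) − Li(x) ≈ -19.23.

Direct count of primes ≤ 13077 gives π(13077) = 1556. Numerical evaluation of the logarithmic integral gives Li(13077) ≈ 1575.23. The difference π(x) − Li(x) ≈ -19.23 is typically negative for small/moderate x (Li(x) overestimates), though Littlewood's theorem shows this sign changes infinitely often.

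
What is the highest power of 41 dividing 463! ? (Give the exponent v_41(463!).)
v_41(463!) = 11

Legendre's formula: v_p(n!) = Σ_{k ≥ 1} ⌊n / p^k⌋. For p = 41, n = 463, the terms are:
  ⌊463/41^1⌋ = ⌊463/41⌋ = 11
(the next term ⌊463/41^2⌋ = 0, terminating the sum). Summing: v_41(463!) = 11 = 11.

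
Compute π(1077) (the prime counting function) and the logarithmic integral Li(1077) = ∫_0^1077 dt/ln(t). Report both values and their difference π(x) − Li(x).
π(1077) = 180;  Li(1077) ≈ 188.70;  π(x) − Li(x) ≈ -8.70.

Direct count of primes ≤ 1077 gives π(1077) = 180. Numerical evaluation of the logarithmic integral gives Li(1077) ≈ 188.70. The difference π(x) − Li(x) ≈ -8.70 is typically negative for small/moderate x (Li(x) overestimates), though Littlewood's theorem shows this sign changes infinitely often.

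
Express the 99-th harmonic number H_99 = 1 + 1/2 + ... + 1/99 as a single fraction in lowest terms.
H_99 = 360968703235711654233892612988250163157207/69720375229712477164533808935312303556800

Direct summation: H_99 = 1 + 1/2 + ... + 1/99. The least common denominator is lcm(1, ..., 99) = 69720375229712477164533808935312303556800; over this denominator the numerator is 69720375229712477164533808935312303556800 + 34860187614856238582266904467656151778400 + 23240125076570825721511269645104101185600 + 17430093807428119291133452233828075889200 + 13944075045942495432906761787062460711360 + 11620062538285412860755634822552050592800 + 9960053604244639594933401276473186222400 + 8715046903714059645566726116914037944600 + 7746708358856941907170423215034700395200 + 6972037522971247716453380893531230355680 + 6338215929973861560412164448664754868800 + 5810031269142706430377817411276025296400 + 5363105786900959781887216071947100273600 + 4980026802122319797466700638236593111200 + 4648025015314165144302253929020820237120 + 4357523451857029822783363058457018972300 + 4101198542924263362619635819724253150400 + 3873354179428470953585211607517350197600 + 3669493433142761956028095207121700187200 + 3486018761485623858226690446765615177840 + 3320017868081546531644467092157728740800 + 3169107964986930780206082224332377434400 + 3031320662161412050631904736317926241600 + 2905015634571353215188908705638012648200 + 2788815009188499086581352357412492142272 + 2681552893450479890943608035973550136800 + 2582236119618980635723474405011566798400 + 2490013401061159898733350319118296555600 + 2404150869990085419466683066734907019200 + 2324012507657082572151126964510410118560 + 2249044362248789585952703514042332372800 + 2178761725928514911391681529228509486150 + 2112738643324620520137388149554918289600 + 2050599271462131681309817909862126575200 + 1992010720848927918986680255294637244480 + 1936677089714235476792605803758675098800 + 1884334465667904788230643484738170366400 + 1834746716571380978014047603560850093600 + 1787701928966986593962405357315700091200 + 1743009380742811929113345223382807588920 + 1700496956822255540598385583788104964800 + 1660008934040773265822233546078864370400 + 1621404075109592492198460672914239617600 + 1584553982493465390103041112166188717200 + 1549341671771388381434084643006940079040 + 1515660331080706025315952368158963120800 + 1483412238930052705628378913517283054400 + 1452507817285676607594454352819006324100 + 1422864800606377084990485896639026603200 + 1394407504594249543290676178706246071136 + 1367066180974754454206545273241417716800 + 1340776446725239945471804017986775068400 + 1315478777919103342727052998779477425600 + 1291118059809490317861737202505783399200 + 1267643185994772312082432889732950973760 + 1245006700530579949366675159559148277800 + 1223164477714253985342698402373900062400 + 1202075434995042709733341533367453509600 + 1181701275079872494314132354835801755200 + 1162006253828541286075563482255205059280 + 1142956970978893068271046048119873828800 + 1124522181124394792976351757021166186400 + 1106672622693848843881489030719242913600 + 1089380862964257455695840764614254743075 + 1072621157380191956377443214389420054720 + 1056369321662310260068694074777459144800 + 1040602615368842942754235954258392590400 + 1025299635731065840654908954931063287600 + 1010440220720470683543968245439308747200 + 996005360424463959493340127647318622240 + 981977115911443340345546604722708500800 + 968338544857117738396302901879337549400 + 955073633283732563897723410072771281600 + 942167232833952394115321742369085183200 + 929605003062833028860450785804164047424 + 917373358285690489007023801780425046800 + 905459418567694508630309206952107838400 + 893850964483493296981202678657850045600 + 882536395312816166639668467535598779200 + 871504690371405964556672611691403794460 + 860745373206326878574491468337188932800 + 850248478411127770299192791894052482400 + 840004520839909363428118179943521729600 + 830004467020386632911116773039432185200 + 820239708584852672523927163944850630080 + 810702037554796246099230336457119808800 + 801383623330028473155561022244969006400 + 792276991246732695051520556083094358600 + 783375002581039069264424819497891051200 + 774670835885694190717042321503470039520 + 766157969557279968841030867421014324800 + 757830165540353012657976184079481560400 + 749681454082929861984234504680777457600 + 741706119465026352814189456758641527200 + 733898686628552391205619041424340037440 + 726253908642838303797227176409503162050 + 718766754945489455304472257065075294400 + 711432400303188542495242948319513301600 + 704246214441540173379129383184972763200 = 360968703235711654233892612988250163157207, so H_99 = 360968703235711654233892612988250163157207/69720375229712477164533808935312303556800 (already in lowest terms) ≈ 5.17738. (The PNT-adjacent estimate ln(99) + γ ≈ 5.17234 matches within O(1/n).)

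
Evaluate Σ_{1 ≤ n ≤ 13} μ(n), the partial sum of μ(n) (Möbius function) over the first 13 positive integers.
Σ_{n ≤ 13} μ(n) = -3

Compute μ(n) for each 1 ≤ n ≤ 13: μ(1) = 1, μ(2) = -1, μ(3) = -1, μ(4) = 0, μ(5) = -1, μ(6) = 1, μ(7) = -1, μ(8) = 0, μ(9) = 0, μ(10) = 1, μ(11) = -1, μ(12) = 0, μ(13) = -1. Summing all 13 values: -3. (Mertens function M(x) = Σ_{n ≤ x} μ(n); on average M(x) should be small (PNT ⟺ M(x) = o(x)).)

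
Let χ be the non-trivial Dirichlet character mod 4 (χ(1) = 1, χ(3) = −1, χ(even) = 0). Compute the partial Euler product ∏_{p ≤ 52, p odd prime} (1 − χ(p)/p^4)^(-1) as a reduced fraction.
∏ = 424022009220093808147330044599350686845258380222853/428762185161728930691534489551822091105495385374720

The odd primes p ≤ 52 are [3, 5, 7, 11, 13, 17, 19, 23, 29, 31, 37, 41, 43, 47]. For each, χ(p) = 1 if p ≡ 1 mod 4, χ(p) = −1 if p ≡ 3 mod 4. Taking (1 − χ(p)/p^4)^(-1) = p^4/(p^4 − χ(p)): (1 − (-1)/3^4)^(-1) · (1 − (1)/5^4)^(-1) · (1 − (-1)/7^4)^(-1) · (1 − (-1)/11^4)^(-1) · (1 − (1)/13^4)^(-1) · (1 − (1)/17^4)^(-1) · (1 − (-1)/19^4)^(-1) · (1 − (-1)/23^4)^(-1) · (1 − (1)/29^4)^(-1) · (1 − (-1)/31^4)^(-1) · (1 − (1)/37^4)^(-1) · (1 − (1)/41^4)^(-1) · (1 − (-1)/43^4)^(-1) · (1 − (-1)/47^4)^(-1) = 424022009220093808147330044599350686845258380222853/428762185161728930691534489551822091105495385374720.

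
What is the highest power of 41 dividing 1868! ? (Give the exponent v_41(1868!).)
v_41(1868!) = 46

Legendre's formula: v_p(n!) = Σ_{k ≥ 1} ⌊n / p^k⌋. For p = 41, n = 1868, the terms are:
  ⌊1868/41^1⌋ = ⌊1868/41⌋ = 45
  ⌊1868/41^2⌋ = ⌊1868/1681⌋ = 1
(the next term ⌊1868/41^3⌋ = 0, terminating the sum). Summing: v_41(1868!) = 45 + 1 = 46.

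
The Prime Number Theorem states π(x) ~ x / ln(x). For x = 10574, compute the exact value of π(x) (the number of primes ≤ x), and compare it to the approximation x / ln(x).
π(10574) = 1290;  x/ln(x) ≈ 1141.14;  relative error ≈ 11.54%.

Directly count primes up to 10574: π(10574) = 1290. The PNT approximation gives 10574/ln(10574) ≈ 10574/9.26615 ≈ 1141.14. Relative error (π(x) − x/ln(x)) / π(x) ≈ 11.54%; the approximation is known to undercount slightly (Li(x) is a better estimate).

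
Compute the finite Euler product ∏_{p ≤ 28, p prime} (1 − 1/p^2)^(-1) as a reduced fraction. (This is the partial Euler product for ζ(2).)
∏ = 718188003533/440301256704

The primes p ≤ 28 are [2, 3, 5, 7, 11, 13, 17, 19, 23]. For each prime, (1 − 1/p^2)^(-1) = p^2 / (p^2 − 1). The product is (1 − 1/2^2)^(-1), (1 − 1/3^2)^(-1), (1 − 1/5^2)^(-1), (1 − 1/7^2)^(-1), (1 − 1/11^2)^(-1), (1 − 1/13^2)^(-1), (1 − 1/17^2)^(-1), (1 − 1/19^2)^(-1), (1 − 1/23^2)^(-1) = ∏ p^2 / (p^2 − 1) = 718188003533/440301256704.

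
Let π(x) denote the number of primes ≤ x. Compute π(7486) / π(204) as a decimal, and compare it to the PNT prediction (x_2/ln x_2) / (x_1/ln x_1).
π(7486)/π(204) = 947/46 ≈ 20.5870;  PNT prediction ≈ 21.8763.

π(204) = 46 and π(7486) = 947, so π(7486)/π(204) ≈ 20.5870. The PNT-predicted ratio is (7486/ln(7486)) / (204/ln(204)) ≈ 21.8763. The two agree to within a few percent, as expected.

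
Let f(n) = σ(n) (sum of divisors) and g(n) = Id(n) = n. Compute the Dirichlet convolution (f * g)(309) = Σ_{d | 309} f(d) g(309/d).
(σ * Id)(309) = 1449

Divisors of 309: [1, 3, 103, 309]. For each d | 309:
  d = 1: σ(1) · Id(309/1) = 1 · 309 = 309
  d = 3: σ(3) · Id(309/3) = 4 · 103 = 412
  d = 103: σ(103) · Id(309/103) = 104 · 3 = 312
  d = 309: σ(309) · Id(309/309) = 416 · 1 = 416
Summing: (σ * Id)(309) = 309 + 412 + 312 + 416 = 1449.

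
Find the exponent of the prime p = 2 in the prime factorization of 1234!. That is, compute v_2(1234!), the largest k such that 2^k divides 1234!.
v_2(1234!) = 1229

Legendre's formula: v_p(n!) = Σ_{k ≥ 1} ⌊n / p^k⌋. For p = 2, n = 1234, the terms are:
  ⌊1234/2^1⌋ = ⌊1234/2⌋ = 617
  ⌊1234/2^2⌋ = ⌊1234/4⌋ = 308
  ⌊1234/2^3⌋ = ⌊1234/8⌋ = 154
  ⌊1234/2^4⌋ = ⌊1234/16⌋ = 77
  ⌊1234/2^5⌋ = ⌊1234/32⌋ = 38
  ⌊1234/2^6⌋ = ⌊1234/64⌋ = 19
  ⌊1234/2^7⌋ = ⌊1234/128⌋ = 9
  ⌊1234/2^8⌋ = ⌊1234/256⌋ = 4
  ⌊1234/2^9⌋ = ⌊1234/512⌋ = 2
  ⌊1234/2^10⌋ = ⌊1234/1024⌋ = 1
(the next term ⌊1234/2^11⌋ = 0, terminating the sum). Summing: v_2(1234!) = 617 + 308 + 154 + 77 + 38 + 19 + 9 + 4 + 2 + 1 = 1229.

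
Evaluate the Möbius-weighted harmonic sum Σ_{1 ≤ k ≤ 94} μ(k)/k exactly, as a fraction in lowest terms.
Σ μ(k)/k = 122466446403627137841531874324276/3961456982724258461775089600226385

Values of μ(k) for 1 ≤ k ≤ 94: μ(1) = 1, μ(2) = -1, μ(3) = -1, μ(5) = -1, μ(6) = 1, μ(7) = -1, μ(10) = 1, μ(11) = -1, μ(13) = -1, μ(14) = 1, μ(15) = 1, μ(17) = -1, μ(19) = -1, μ(21) = 1, μ(22) = 1, μ(23) = -1, μ(26) = 1, μ(29) = -1, μ(30) = -1, μ(31) = -1, μ(33) = 1, μ(34) = 1, μ(35) = 1, μ(37) = -1, μ(38) = 1, μ(39) = 1, μ(41) = -1, μ(42) = -1, μ(43) = -1, μ(46) = 1, μ(47) = -1, μ(51) = 1, μ(53) = -1, μ(55) = 1, μ(57) = 1, μ(58) = 1, μ(59) = -1, μ(61) = -1, μ(62) = 1, μ(65) = 1, μ(66) = -1, μ(67) = -1, μ(69) = 1, μ(70) = -1, μ(71) = -1, μ(73) = -1, μ(74) = 1, μ(77) = 1, μ(78) = -1, μ(79) = -1, μ(82) = 1, μ(83) = -1, μ(85) = 1, μ(86) = 1, μ(87) = 1, μ(89) = -1, μ(91) = 1, μ(93) = 1, μ(94) = 1, with μ = 0 on non-squarefree integers. Summing μ(k)/k for k where μ(k) ≠ 0 gives 122466446403627137841531874324276/3961456982724258461775089600226385 ≈ 0.0309. (PNT ⟺ this sum → 0 as n → ∞.)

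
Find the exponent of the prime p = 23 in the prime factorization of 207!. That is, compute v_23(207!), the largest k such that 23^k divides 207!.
v_23(207!) = 9

Legendre's formula: v_p(n!) = Σ_{k ≥ 1} ⌊n / p^k⌋. For p = 23, n = 207, the terms are:
  ⌊207/23^1⌋ = ⌊207/23⌋ = 9
(the next term ⌊207/23^2⌋ = 0, terminating the sum). Summing: v_23(207!) = 9 = 9.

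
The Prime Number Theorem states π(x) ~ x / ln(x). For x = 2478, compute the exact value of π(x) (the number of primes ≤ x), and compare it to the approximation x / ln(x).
π(2478) = 367;  x/ln(x) ≈ 317.07;  relative error ≈ 13.60%.

Directly count primes up to 2478: π(2478) = 367. The PNT approximation gives 2478/ln(2478) ≈ 2478/7.81521 ≈ 317.07. Relative error (π(x) − x/ln(x)) / π(x) ≈ 13.60%; the approximation is known to undercount slightly (Li(x) is a better estimate).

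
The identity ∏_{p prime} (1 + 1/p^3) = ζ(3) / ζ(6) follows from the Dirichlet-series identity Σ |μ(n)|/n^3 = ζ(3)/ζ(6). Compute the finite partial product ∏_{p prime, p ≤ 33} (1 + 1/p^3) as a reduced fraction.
∏ = 123276368443014873612288/104343309932640260237195

The primes p ≤ 33 are [2, 3, 5, 7, 11, 13, 17, 19, 23, 29, 31]. For each, (1 + 1/p^3) = (p^3 + 1)/p^3. Multiplying these fractions over p ∈ [2, 3, 5, 7, 11, 13, 17, 19, 23, 29, 31] gives 123276368443014873612288/104343309932640260237195. (In the limit P → ∞ this tends to ζ(3)/ζ(6).)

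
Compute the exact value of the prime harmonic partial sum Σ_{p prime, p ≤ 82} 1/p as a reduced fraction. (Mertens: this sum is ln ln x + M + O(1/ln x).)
Σ 1/p = 5692733621468679832887230172131/3217644767340672907899084554130

π(82) = 22, so the primes ≤ 82 are [2, 3, 5, 7, 11, 13, 17, 19, 23, 29, 31, 37, 41, 43, 47, 53, 59, 61, 67, 71, 73, 79]. Summing 1/p over these primes: 5692733621468679832887230172131/3217644767340672907899084554130 ≈ 1.7692. Mertens estimate ln ln(82) + 0.2615 ≈ 1.7446.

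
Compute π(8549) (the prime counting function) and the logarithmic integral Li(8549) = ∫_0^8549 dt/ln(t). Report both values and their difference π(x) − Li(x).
π(8549) = 1066;  Li(8549) ≈ 1087.28;  π(x) − Li(x) ≈ -21.28.

Direct count of primes ≤ 8549 gives π(8549) = 1066. Numerical evaluation of the logarithmic integral gives Li(8549) ≈ 1087.28. The difference π(x) − Li(x) ≈ -21.28 is typically negative for small/moderate x (Li(x) overestimates), though Littlewood's theorem shows this sign changes infinitely often.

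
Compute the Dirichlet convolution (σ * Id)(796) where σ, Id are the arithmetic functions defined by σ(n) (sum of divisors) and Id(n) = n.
(σ * Id)(796) = 6783

Divisors of 796: [1, 2, 4, 199, 398, 796]. For each d | 796:
  d = 1: σ(1) · Id(796/1) = 1 · 796 = 796
  d = 2: σ(2) · Id(796/2) = 3 · 398 = 1194
  d = 4: σ(4) · Id(796/4) = 7 · 199 = 1393
  d = 199: σ(199) · Id(796/199) = 200 · 4 = 800
  d = 398: σ(398) · Id(796/398) = 600 · 2 = 1200
  d = 796: σ(796) · Id(796/796) = 1400 · 1 = 1400
Summing: (σ * Id)(796) = 796 + 1194 + 1393 + 800 + 1200 + 1400 = 6783.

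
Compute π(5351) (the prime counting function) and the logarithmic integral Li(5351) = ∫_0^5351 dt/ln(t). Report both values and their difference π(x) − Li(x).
π(5351) = 708;  Li(5351) ≈ 725.33;  π(x) − Li(x) ≈ -17.33.

Direct count of primes ≤ 5351 gives π(5351) = 708. Numerical evaluation of the logarithmic integral gives Li(5351) ≈ 725.33. The difference π(x) − Li(x) ≈ -17.33 is typically negative for small/moderate x (Li(x) overestimates), though Littlewood's theorem shows this sign changes infinitely often.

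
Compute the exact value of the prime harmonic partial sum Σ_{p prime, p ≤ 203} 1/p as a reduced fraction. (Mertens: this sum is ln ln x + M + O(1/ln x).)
Σ 1/p = 15202313841027497739047080375538859939135227730139536997746371469607707132833646367/7799922041683461553249199106329813876687996789903550945093032474868511536164700810

π(203) = 46, so the primes ≤ 203 are [2, 3, 5, 7, 11, 13, 17, 19, 23, 29, 31, 37, 41, 43, 47, 53, 59, 61, 67, 71, 73, 79, 83, 89, 97, 101, 103, 107, 109, 113, 127, 131, 137, 139, 149, 151, 157, 163, 167, 173, 179, 181, 191, 193, 197, 199]. Summing 1/p over these primes: 15202313841027497739047080375538859939135227730139536997746371469607707132833646367/7799922041683461553249199106329813876687996789903550945093032474868511536164700810 ≈ 1.9490. Mertens estimate ln ln(203) + 0.2615 ≈ 1.9317.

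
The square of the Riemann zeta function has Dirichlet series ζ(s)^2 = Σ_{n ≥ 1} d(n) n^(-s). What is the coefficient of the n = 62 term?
d(62) = 4

ζ(s)^2 = (Σ 1/m^s)(Σ 1/k^s). The coefficient of 1/n^s in the product is the number of ordered pairs (m, k) with mk = n, which equals d(n). For n = 62, divisors are [1, 2, 31, 62], so d(62) = 4.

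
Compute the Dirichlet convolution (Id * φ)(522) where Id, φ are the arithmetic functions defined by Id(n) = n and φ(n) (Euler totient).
(Id * φ)(522) = 3591

Divisors of 522: [1, 2, 3, 6, 9, 18, 29, 58, 87, 174, 261, 522]. For each d | 522:
  d = 1: Id(1) · φ(522/1) = 1 · 168 = 168
  d = 2: Id(2) · φ(522/2) = 2 · 168 = 336
  d = 3: Id(3) · φ(522/3) = 3 · 56 = 168
  d = 6: Id(6) · φ(522/6) = 6 · 56 = 336
  d = 9: Id(9) · φ(522/9) = 9 · 28 = 252
  d = 18: Id(18) · φ(522/18) = 18 · 28 = 504
  d = 29: Id(29) · φ(522/29) = 29 · 6 = 174
  d = 58: Id(58) · φ(522/58) = 58 · 6 = 348
  d = 87: Id(87) · φ(522/87) = 87 · 2 = 174
  d = 174: Id(174) · φ(522/174) = 174 · 2 = 348
  d = 261: Id(261) · φ(522/261) = 261 · 1 = 261
  d = 522: Id(522) · φ(522/522) = 522 · 1 = 522
Summing: (Id * φ)(522) = 168 + 336 + 168 + 336 + 252 + 504 + 174 + 348 + 174 + 348 + 261 + 522 = 3591.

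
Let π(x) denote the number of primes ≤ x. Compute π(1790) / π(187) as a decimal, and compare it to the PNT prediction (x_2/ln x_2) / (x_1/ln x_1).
π(1790)/π(187) = 278/42 ≈ 6.6190;  PNT prediction ≈ 6.6854.

π(187) = 42 and π(1790) = 278, so π(1790)/π(187) ≈ 6.6190. The PNT-predicted ratio is (1790/ln(1790)) / (187/ln(187)) ≈ 6.6854. The two agree to within a few percent, as expected.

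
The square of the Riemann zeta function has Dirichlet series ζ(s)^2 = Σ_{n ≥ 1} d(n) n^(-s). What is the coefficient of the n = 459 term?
d(459) = 8

ζ(s)^2 = (Σ 1/m^s)(Σ 1/k^s). The coefficient of 1/n^s in the product is the number of ordered pairs (m, k) with mk = n, which equals d(n). For n = 459, divisors are [1, 3, 9, 17, 27, 51, 153, 459], so d(459) = 8.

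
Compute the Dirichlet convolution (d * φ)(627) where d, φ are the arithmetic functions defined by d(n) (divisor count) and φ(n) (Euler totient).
(d * φ)(627) = 960

Divisors of 627: [1, 3, 11, 19, 33, 57, 209, 627]. For each d | 627:
  d = 1: d(1) · φ(627/1) = 1 · 360 = 360
  d = 3: d(3) · φ(627/3) = 2 · 180 = 360
  d = 11: d(11) · φ(627/11) = 2 · 36 = 72
  d = 19: d(19) · φ(627/19) = 2 · 20 = 40
  d = 33: d(33) · φ(627/33) = 4 · 18 = 72
  d = 57: d(57) · φ(627/57) = 4 · 10 = 40
  d = 209: d(209) · φ(627/209) = 4 · 2 = 8
  d = 627: d(627) · φ(627/627) = 8 · 1 = 8
Summing: (d * φ)(627) = 360 + 360 + 72 + 40 + 72 + 40 + 8 + 8 = 960.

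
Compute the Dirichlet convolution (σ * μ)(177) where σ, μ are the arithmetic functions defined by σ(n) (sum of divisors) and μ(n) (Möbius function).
(σ * μ)(177) = 177

Divisors of 177: [1, 3, 59, 177]. For each d | 177:
  d = 1: σ(1) · μ(177/1) = 1 · 1 = 1
  d = 3: σ(3) · μ(177/3) = 4 · -1 = -4
  d = 59: σ(59) · μ(177/59) = 60 · -1 = -60
  d = 177: σ(177) · μ(177/177) = 240 · 1 = 240
Summing: (σ * μ)(177) = 1 + -4 + -60 + 240 = 177.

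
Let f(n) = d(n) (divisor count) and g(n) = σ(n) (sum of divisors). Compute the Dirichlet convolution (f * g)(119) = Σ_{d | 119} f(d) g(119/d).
(d * σ)(119) = 200

Divisors of 119: [1, 7, 17, 119]. For each d | 119:
  d = 1: d(1) · σ(119/1) = 1 · 144 = 144
  d = 7: d(7) · σ(119/7) = 2 · 18 = 36
  d = 17: d(17) · σ(119/17) = 2 · 8 = 16
  d = 119: d(119) · σ(119/119) = 4 · 1 = 4
Summing: (d * σ)(119) = 144 + 36 + 16 + 4 = 200.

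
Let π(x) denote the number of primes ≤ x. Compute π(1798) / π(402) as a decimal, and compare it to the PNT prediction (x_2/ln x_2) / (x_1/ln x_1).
π(1798)/π(402) = 278/79 ≈ 3.5190;  PNT prediction ≈ 3.5787.

π(402) = 79 and π(1798) = 278, so π(1798)/π(402) ≈ 3.5190. The PNT-predicted ratio is (1798/ln(1798)) / (402/ln(402)) ≈ 3.5787. The two agree to within a few percent, as expected.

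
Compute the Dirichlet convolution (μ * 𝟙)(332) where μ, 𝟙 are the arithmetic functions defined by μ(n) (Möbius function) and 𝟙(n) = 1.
(μ * 𝟙)(332) = 0

Divisors of 332: [1, 2, 4, 83, 166, 332]. For each d | 332:
  d = 1: μ(1) · 𝟙(332/1) = 1 · 1 = 1
  d = 2: μ(2) · 𝟙(332/2) = -1 · 1 = -1
  d = 4: μ(4) · 𝟙(332/4) = 0 · 1 = 0
  d = 83: μ(83) · 𝟙(332/83) = -1 · 1 = -1
  d = 166: μ(166) · 𝟙(332/166) = 1 · 1 = 1
  d = 332: μ(332) · 𝟙(332/332) = 0 · 1 = 0
Summing: (μ * 𝟙)(332) = 1 + -1 + 0 + -1 + 1 + 0 = 0.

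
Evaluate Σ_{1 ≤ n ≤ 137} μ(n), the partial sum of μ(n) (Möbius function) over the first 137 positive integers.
Σ_{n ≤ 137} μ(n) = -2

Compute μ(n) for each 1 ≤ n ≤ 137: μ(1) = 1, μ(2) = -1, μ(3) = -1, μ(4) = 0, μ(5) = -1, μ(6) = 1, μ(7) = -1, μ(8) = 0, μ(9) = 0, μ(10) = 1, μ(11) = -1, μ(12) = 0, μ(13) = -1, μ(14) = 1, μ(15) = 1, μ(16) = 0, μ(17) = -1, μ(18) = 0, μ(19) = -1, μ(20) = 0, μ(21) = 1, μ(22) = 1, μ(23) = -1, μ(24) = 0, μ(25) = 0, μ(26) = 1, μ(27) = 0, μ(28) = 0, μ(29) = -1, μ(30) = -1, μ(31) = -1, μ(32) = 0, μ(33) = 1, μ(34) = 1, μ(35) = 1, μ(36) = 0, μ(37) = -1, μ(38) = 1, μ(39) = 1, μ(40) = 0, μ(41) = -1, μ(42) = -1, μ(43) = -1, μ(44) = 0, μ(45) = 0, μ(46) = 1, μ(47) = -1, μ(48) = 0, μ(49) = 0, μ(50) = 0, μ(51) = 1, μ(52) = 0, μ(53) = -1, μ(54) = 0, μ(55) = 1, μ(56) = 0, μ(57) = 1, μ(58) = 1, μ(59) = -1, μ(60) = 0, μ(61) = -1, μ(62) = 1, μ(63) = 0, μ(64) = 0, μ(65) = 1, μ(66) = -1, μ(67) = -1, μ(68) = 0, μ(69) = 1, μ(70) = -1, μ(71) = -1, μ(72) = 0, μ(73) = -1, μ(74) = 1, μ(75) = 0, μ(76) = 0, μ(77) = 1, μ(78) = -1, μ(79) = -1, μ(80) = 0, μ(81) = 0, μ(82) = 1, μ(83) = -1, μ(84) = 0, μ(85) = 1, μ(86) = 1, μ(87) = 1, μ(88) = 0, μ(89) = -1, μ(90) = 0, μ(91) = 1, μ(92) = 0, μ(93) = 1, μ(94) = 1, μ(95) = 1, μ(96) = 0, μ(97) = -1, μ(98) = 0, μ(99) = 0, μ(100) = 0, μ(101) = -1, μ(102) = -1, μ(103) = -1, μ(104) = 0, μ(105) = -1, μ(106) = 1, μ(107) = -1, μ(108) = 0, μ(109) = -1, μ(110) = -1, μ(111) = 1, μ(112) = 0, μ(113) = -1, μ(114) = -1, μ(115) = 1, μ(116) = 0, μ(117) = 0, μ(118) = 1, μ(119) = 1, μ(120) = 0, μ(121) = 0, μ(122) = 1, μ(123) = 1, μ(124) = 0, μ(125) = 0, μ(126) = 0, μ(127) = -1, μ(128) = 0, μ(129) = 1, μ(130) = -1, μ(131) = -1, μ(132) = 0, μ(133) = 1, μ(134) = 1, μ(135) = 0, μ(136) = 0, μ(137) = -1. Summing all 137 values: -2. (Mertens function M(x) = Σ_{n ≤ x} μ(n); on average M(x) should be small (PNT ⟺ M(x) = o(x)).)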